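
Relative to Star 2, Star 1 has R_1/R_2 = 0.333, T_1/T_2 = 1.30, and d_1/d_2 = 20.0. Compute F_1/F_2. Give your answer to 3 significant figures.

7.92×10^-4

L_1/L_2 = (R_1/R_2)²(T_1/T_2)⁴ = (0.333)² × (1.30)⁴ = 0.3167.
F_1/F_2 = (L_1/L_2)/(d_1/d_2)² = 0.3167 / (20.0)² = 7.918×10^-4.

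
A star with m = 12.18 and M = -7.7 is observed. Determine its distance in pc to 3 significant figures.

m − M = 5 log₁₀(d/10 pc)
12.18 − (-7.7) = 19.88 = 5 log₁₀(d/10)
d = 10 × 10^(19.88/5) = 10 × 10^3.976 = 9.462×10^4 pc.

9.46×10^4 pc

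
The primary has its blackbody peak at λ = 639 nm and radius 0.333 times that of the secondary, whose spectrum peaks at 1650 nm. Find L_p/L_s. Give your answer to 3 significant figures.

Wien's law gives T ∝ 1/λ_max, so T_p/T_s = λ_s/λ_p = 1650/639 = 2.582.
Then L ∝ R²T⁴ gives L_p/L_s = (0.333)² × (2.582)⁴ = 0.1109 × 44.46 = 4.930.

4.93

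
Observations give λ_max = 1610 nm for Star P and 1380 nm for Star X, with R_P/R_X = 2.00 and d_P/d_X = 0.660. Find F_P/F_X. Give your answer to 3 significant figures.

Wien's law: T_P/T_X = λ_X/λ_P = 1380/1610 = 0.8571.
L_P/L_X = (R_P/R_X)²(T_P/T_X)⁴ = (2.00)²(0.8571)⁴ = 2.159.
F_P/F_X = (L_P/L_X)/(d_P/d_X)² = 2.159/(0.660)² = 4.957.

4.96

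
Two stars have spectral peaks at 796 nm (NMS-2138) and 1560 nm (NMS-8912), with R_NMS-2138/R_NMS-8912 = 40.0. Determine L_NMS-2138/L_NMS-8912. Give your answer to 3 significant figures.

2.36×10^4

Wien's law gives T ∝ 1/λ_max, so T_NMS-2138/T_NMS-8912 = λ_NMS-8912/λ_NMS-2138 = 1560/796 = 1.960.
Then L ∝ R²T⁴ gives L_NMS-2138/L_NMS-8912 = (40.0)² × (1.960)⁴ = 1600 × 14.75 = 2.360×10^4.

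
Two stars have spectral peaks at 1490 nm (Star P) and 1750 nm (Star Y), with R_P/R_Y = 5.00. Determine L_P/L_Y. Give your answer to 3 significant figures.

Wien's law gives T ∝ 1/λ_max, so T_P/T_Y = λ_Y/λ_P = 1750/1490 = 1.174.
Then L ∝ R²T⁴ gives L_P/L_Y = (5.00)² × (1.174)⁴ = 25.00 × 1.903 = 47.57.

47.6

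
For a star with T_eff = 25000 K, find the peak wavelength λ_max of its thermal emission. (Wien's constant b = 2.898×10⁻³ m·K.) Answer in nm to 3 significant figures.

λ_max = b/T = 2.898×10⁻³ / 25000 = 1.16×10^-7 m = 115.9 nm.

116 nm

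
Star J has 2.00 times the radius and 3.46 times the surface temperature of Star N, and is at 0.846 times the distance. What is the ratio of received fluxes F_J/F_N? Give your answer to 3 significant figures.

801

L_J/L_N = (R_J/R_N)²(T_J/T_N)⁴ = (2.00)² × (3.46)⁴ = 573.3.
F_J/F_N = (L_J/L_N)/(d_J/d_N)² = 573.3 / (0.846)² = 801.0.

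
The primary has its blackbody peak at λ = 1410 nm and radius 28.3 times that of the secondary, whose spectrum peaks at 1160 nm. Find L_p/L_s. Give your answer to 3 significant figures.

367

Wien's law gives T ∝ 1/λ_max, so T_p/T_s = λ_s/λ_p = 1160/1410 = 0.8227.
Then L ∝ R²T⁴ gives L_p/L_s = (28.3)² × (0.8227)⁴ = 800.9 × 0.4581 = 366.9.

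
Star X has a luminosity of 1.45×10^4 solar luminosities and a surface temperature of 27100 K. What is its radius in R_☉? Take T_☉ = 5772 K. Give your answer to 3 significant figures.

5.46 R_☉

R/R_☉ = √(L/L_☉) / (T/T_☉)² = √(1.45×10^4) / (4.695)²
       = 120.4 / 22.04 = 5.463.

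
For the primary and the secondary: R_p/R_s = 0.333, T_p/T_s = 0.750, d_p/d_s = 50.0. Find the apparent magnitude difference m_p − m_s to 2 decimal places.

12.13

L_p/L_s = (0.333)²(0.750)⁴ = 0.03509.
F_p/F_s = (L_p/L_s)/(d_p/d_s)² = 0.03509/2500 = 1.403×10^-5.
m_p − m_s = −2.5 log₁₀(1.403×10^-5) = 12.13.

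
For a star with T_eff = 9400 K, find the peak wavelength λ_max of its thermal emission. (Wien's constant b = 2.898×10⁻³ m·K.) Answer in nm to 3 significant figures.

308 nm

λ_max = b/T = 2.898×10⁻³ / 9400 = 3.08×10^-7 m = 308.3 nm.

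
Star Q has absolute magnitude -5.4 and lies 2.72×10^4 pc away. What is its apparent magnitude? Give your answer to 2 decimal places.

11.77

m = M + 5 log₁₀(d/10 pc) = -5.4 + 5 log₁₀(2.72×10^4/10)
  = -5.4 + 5 × 3.435 = -5.4 + 17.17 = 11.77.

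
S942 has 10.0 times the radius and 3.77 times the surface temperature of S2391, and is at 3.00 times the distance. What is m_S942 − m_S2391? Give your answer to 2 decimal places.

L_S942/L_S2391 = (10.0)²(3.77)⁴ = 2.020×10^4.
F_S942/F_S2391 = (L_S942/L_S2391)/(d_S942/d_S2391)² = 2.020×10^4/9.000 = 2245.
m_S942 − m_S2391 = −2.5 log₁₀(2245) = -8.38.

-8.38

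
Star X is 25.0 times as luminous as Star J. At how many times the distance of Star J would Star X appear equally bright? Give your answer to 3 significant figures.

5.00

Equal flux requires L_X/d_X² = L_J/d_J², so d_X/d_J = √(L_X/L_J)
= √(25.0) = 5.000.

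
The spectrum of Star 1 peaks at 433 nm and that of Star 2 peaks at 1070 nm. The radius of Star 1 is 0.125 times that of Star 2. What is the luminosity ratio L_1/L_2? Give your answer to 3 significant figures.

Wien's law gives T ∝ 1/λ_max, so T_1/T_2 = λ_2/λ_1 = 1070/433 = 2.471.
Then L ∝ R²T⁴ gives L_1/L_2 = (0.125)² × (2.471)⁴ = 0.01562 × 37.29 = 0.5826.

0.583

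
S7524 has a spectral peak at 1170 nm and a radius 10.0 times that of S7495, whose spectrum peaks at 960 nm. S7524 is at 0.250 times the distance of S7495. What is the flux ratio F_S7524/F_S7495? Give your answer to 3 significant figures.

725

Wien's law: T_S7524/T_S7495 = λ_S7495/λ_S7524 = 960/1170 = 0.8205.
L_S7524/L_S7495 = (R_S7524/R_S7495)²(T_S7524/T_S7495)⁴ = (10.0)²(0.8205)⁴ = 45.33.
F_S7524/F_S7495 = (L_S7524/L_S7495)/(d_S7524/d_S7495)² = 45.33/(0.250)² = 725.2.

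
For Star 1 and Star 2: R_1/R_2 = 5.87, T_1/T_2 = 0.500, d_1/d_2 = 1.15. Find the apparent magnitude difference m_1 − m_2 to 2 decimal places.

-0.53

L_1/L_2 = (5.87)²(0.500)⁴ = 2.154.
F_1/F_2 = (L_1/L_2)/(d_1/d_2)² = 2.154/1.322 = 1.628.
m_1 − m_2 = −2.5 log₁₀(1.628) = -0.53.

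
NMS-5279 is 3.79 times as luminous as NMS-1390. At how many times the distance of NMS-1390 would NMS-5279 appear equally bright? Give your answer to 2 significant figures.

1.9

Equal flux requires L_NMS-5279/d_NMS-5279² = L_NMS-1390/d_NMS-1390², so d_NMS-5279/d_NMS-1390 = √(L_NMS-5279/L_NMS-1390)
= √(3.79) = 1.947.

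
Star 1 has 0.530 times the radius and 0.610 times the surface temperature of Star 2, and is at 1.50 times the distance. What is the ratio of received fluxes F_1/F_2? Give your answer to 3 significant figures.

0.0173

L_1/L_2 = (R_1/R_2)²(T_1/T_2)⁴ = (0.530)² × (0.610)⁴ = 0.03889.
F_1/F_2 = (L_1/L_2)/(d_1/d_2)² = 0.03889 / (1.50)² = 0.01729.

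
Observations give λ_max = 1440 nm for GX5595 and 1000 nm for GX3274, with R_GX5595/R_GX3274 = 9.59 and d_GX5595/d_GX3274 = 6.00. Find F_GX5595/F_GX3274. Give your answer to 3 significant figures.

0.594

Wien's law: T_GX5595/T_GX3274 = λ_GX3274/λ_GX5595 = 1000/1440 = 0.6944.
L_GX5595/L_GX3274 = (R_GX5595/R_GX3274)²(T_GX5595/T_GX3274)⁴ = (9.59)²(0.6944)⁴ = 21.39.
F_GX5595/F_GX3274 = (L_GX5595/L_GX3274)/(d_GX5595/d_GX3274)² = 21.39/(6.00)² = 0.5941.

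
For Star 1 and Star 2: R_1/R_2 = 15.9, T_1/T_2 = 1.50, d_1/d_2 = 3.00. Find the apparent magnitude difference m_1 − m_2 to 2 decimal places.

-5.38

L_1/L_2 = (15.9)²(1.50)⁴ = 1280.
F_1/F_2 = (L_1/L_2)/(d_1/d_2)² = 1280/9.000 = 142.2.
m_1 − m_2 = −2.5 log₁₀(142.2) = -5.38.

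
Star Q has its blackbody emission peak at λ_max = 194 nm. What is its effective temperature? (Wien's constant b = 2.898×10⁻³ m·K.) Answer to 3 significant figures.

T = b/λ_max = 2.898×10⁻³ / (194×10⁻⁹) = 1.494×10^4 K.

1.49×10^4 K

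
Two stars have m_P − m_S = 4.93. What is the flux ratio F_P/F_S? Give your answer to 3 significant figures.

F_P/F_S = 10^(−(m_P − m_S)/2.5) = 10^(-4.93/2.5) = 10^-1.972 = 0.01067.

0.0107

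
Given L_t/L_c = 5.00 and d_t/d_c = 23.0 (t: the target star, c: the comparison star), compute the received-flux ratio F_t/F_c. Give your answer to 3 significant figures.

0.00945

F = L/(4πd²), so F_t/F_c = (L_t/L_c) / (d_t/d_c)²
= 5.00 / (23.0)² = 5.00 / 529.0 = 0.009452.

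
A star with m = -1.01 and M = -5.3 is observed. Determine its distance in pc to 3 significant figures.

m − M = 5 log₁₀(d/10 pc)
-1.01 − (-5.3) = 4.29 = 5 log₁₀(d/10)
d = 10 × 10^(4.29/5) = 10 × 10^0.858 = 72.11 pc.

72.1 pc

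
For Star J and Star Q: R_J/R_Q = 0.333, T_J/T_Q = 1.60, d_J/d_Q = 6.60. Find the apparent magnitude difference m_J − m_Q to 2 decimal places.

L_J/L_Q = (0.333)²(1.60)⁴ = 0.7267.
F_J/F_Q = (L_J/L_Q)/(d_J/d_Q)² = 0.7267/43.56 = 0.01668.
m_J − m_Q = −2.5 log₁₀(0.01668) = 4.44.

4.44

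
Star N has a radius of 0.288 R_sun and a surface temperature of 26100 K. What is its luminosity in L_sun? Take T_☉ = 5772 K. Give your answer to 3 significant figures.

L/L_☉ = (R/R_☉)² (T/T_☉)⁴ = (0.288)² × (26100/5772)⁴
       = 0.08294 × (4.522)⁴ = 0.08294 × 418.1 = 34.68.

34.7 L_sun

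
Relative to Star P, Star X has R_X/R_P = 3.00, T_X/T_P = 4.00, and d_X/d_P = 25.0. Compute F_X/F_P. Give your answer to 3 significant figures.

L_X/L_P = (R_X/R_P)²(T_X/T_P)⁴ = (3.00)² × (4.00)⁴ = 2304.
F_X/F_P = (L_X/L_P)/(d_X/d_P)² = 2304 / (25.0)² = 3.686.

3.69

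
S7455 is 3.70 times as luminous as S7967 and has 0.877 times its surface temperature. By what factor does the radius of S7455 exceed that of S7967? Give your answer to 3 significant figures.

2.50

L ∝ R²T⁴ gives R ∝ √L / T², so
R_S7455/R_S7967 = √(3.70) / (0.877)² = 1.924 / 0.7691 = 2.501.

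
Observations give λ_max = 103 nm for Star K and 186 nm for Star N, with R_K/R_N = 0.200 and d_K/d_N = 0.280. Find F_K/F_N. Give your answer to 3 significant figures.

Wien's law: T_K/T_N = λ_N/λ_K = 186/103 = 1.806.
L_K/L_N = (R_K/R_N)²(T_K/T_N)⁴ = (0.200)²(1.806)⁴ = 0.4254.
F_K/F_N = (L_K/L_N)/(d_K/d_N)² = 0.4254/(0.280)² = 5.426.

5.43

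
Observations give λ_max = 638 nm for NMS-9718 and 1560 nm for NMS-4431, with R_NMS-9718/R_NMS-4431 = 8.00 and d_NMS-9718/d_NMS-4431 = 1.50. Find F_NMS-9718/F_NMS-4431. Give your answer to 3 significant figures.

1.02×10^3

Wien's law: T_NMS-9718/T_NMS-4431 = λ_NMS-4431/λ_NMS-9718 = 1560/638 = 2.445.
L_NMS-9718/L_NMS-4431 = (R_NMS-9718/R_NMS-4431)²(T_NMS-9718/T_NMS-4431)⁴ = (8.00)²(2.445)⁴ = 2288.
F_NMS-9718/F_NMS-4431 = (L_NMS-9718/L_NMS-4431)/(d_NMS-9718/d_NMS-4431)² = 2288/(1.50)² = 1017.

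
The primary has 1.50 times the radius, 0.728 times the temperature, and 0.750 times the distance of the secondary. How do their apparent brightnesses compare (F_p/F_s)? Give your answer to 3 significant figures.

1.12

L_p/L_s = (R_p/R_s)²(T_p/T_s)⁴ = (1.50)² × (0.728)⁴ = 0.6320.
F_p/F_s = (L_p/L_s)/(d_p/d_s)² = 0.6320 / (0.750)² = 1.124.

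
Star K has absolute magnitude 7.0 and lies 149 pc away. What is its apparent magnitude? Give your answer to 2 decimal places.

12.87

m = M + 5 log₁₀(d/10 pc) = 7.0 + 5 log₁₀(149/10)
  = 7.0 + 5 × 1.173 = 7.0 + 5.87 = 12.87.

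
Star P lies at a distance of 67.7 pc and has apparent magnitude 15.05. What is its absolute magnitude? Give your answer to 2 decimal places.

10.90

M = m − 5 log₁₀(d/10 pc) = 15.05 − 5 log₁₀(67.7/10)
  = 15.05 − 5 × 0.831 = 15.05 − 4.15 = 10.90.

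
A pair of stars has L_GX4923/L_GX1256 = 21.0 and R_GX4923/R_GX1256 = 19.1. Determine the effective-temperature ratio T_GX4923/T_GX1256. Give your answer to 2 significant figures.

L ∝ R²T⁴ gives T ∝ (L/R²)^(1/4), so
T_GX4923/T_GX1256 = (21.0 / 19.1²)^(1/4) = (0.05756)^(1/4) = 0.4898.

0.49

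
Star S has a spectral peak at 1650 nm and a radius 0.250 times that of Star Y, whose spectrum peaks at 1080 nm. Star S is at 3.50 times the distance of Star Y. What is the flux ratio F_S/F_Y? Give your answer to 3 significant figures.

9.36×10^-4

Wien's law: T_S/T_Y = λ_Y/λ_S = 1080/1650 = 0.6545.
L_S/L_Y = (R_S/R_Y)²(T_S/T_Y)⁴ = (0.250)²(0.6545)⁴ = 0.01147.
F_S/F_Y = (L_S/L_Y)/(d_S/d_Y)² = 0.01147/(3.50)² = 9.365×10^-4.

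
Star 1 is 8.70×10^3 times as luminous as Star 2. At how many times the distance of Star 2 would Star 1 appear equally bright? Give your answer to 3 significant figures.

93.3

Equal flux requires L_1/d_1² = L_2/d_2², so d_1/d_2 = √(L_1/L_2)
= √(8.70×10^3) = 93.27.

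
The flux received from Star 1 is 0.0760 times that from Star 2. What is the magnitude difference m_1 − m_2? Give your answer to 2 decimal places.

m_1 − m_2 = −2.5 log₁₀(F_1/F_2) = −2.5 log₁₀(0.0760) = −2.5 × (-1.119) = 2.798.

2.80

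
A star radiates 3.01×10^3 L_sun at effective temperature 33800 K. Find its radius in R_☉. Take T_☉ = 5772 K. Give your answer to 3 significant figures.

R/R_☉ = √(L/L_☉) / (T/T_☉)² = √(3.01×10^3) / (5.856)²
       = 54.86 / 34.29 = 1.600.

1.60 R_☉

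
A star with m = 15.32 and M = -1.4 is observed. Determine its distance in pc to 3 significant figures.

m − M = 5 log₁₀(d/10 pc)
15.32 − (-1.4) = 16.72 = 5 log₁₀(d/10)
d = 10 × 10^(16.72/5) = 10 × 10^3.344 = 2.208×10^4 pc.

2.21×10^4 pc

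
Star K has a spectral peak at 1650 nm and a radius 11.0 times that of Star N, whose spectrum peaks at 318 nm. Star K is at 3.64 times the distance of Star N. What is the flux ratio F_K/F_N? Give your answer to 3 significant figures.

0.0126

Wien's law: T_K/T_N = λ_N/λ_K = 318/1650 = 0.1927.
L_K/L_N = (R_K/R_N)²(T_K/T_N)⁴ = (11.0)²(0.1927)⁴ = 0.1669.
F_K/F_N = (L_K/L_N)/(d_K/d_N)² = 0.1669/(3.64)² = 0.01260.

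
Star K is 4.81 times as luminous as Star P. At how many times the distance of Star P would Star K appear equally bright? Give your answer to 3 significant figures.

Equal flux requires L_K/d_K² = L_P/d_P², so d_K/d_P = √(L_K/L_P)
= √(4.81) = 2.193.

2.19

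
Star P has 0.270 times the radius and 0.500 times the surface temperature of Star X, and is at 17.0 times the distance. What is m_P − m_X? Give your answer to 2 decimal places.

12.01

L_P/L_X = (0.270)²(0.500)⁴ = 0.004556.
F_P/F_X = (L_P/L_X)/(d_P/d_X)² = 0.004556/289.0 = 1.577×10^-5.
m_P − m_X = −2.5 log₁₀(1.577×10^-5) = 12.01.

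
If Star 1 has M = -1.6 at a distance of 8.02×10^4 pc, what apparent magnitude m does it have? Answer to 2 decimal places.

m = M + 5 log₁₀(d/10 pc) = -1.6 + 5 log₁₀(8.02×10^4/10)
  = -1.6 + 5 × 3.904 = -1.6 + 19.52 = 17.92.

17.92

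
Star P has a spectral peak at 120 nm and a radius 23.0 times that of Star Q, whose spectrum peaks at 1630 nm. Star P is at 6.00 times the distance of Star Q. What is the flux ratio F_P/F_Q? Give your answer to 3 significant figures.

5.00×10^5

Wien's law: T_P/T_Q = λ_Q/λ_P = 1630/120 = 13.58.
L_P/L_Q = (R_P/R_Q)²(T_P/T_Q)⁴ = (23.0)²(13.58)⁴ = 1.801×10^7.
F_P/F_Q = (L_P/L_Q)/(d_P/d_Q)² = 1.801×10^7/(6.00)² = 5.002×10^5.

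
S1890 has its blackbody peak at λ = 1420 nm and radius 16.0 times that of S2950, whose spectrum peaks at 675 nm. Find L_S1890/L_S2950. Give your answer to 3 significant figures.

Wien's law gives T ∝ 1/λ_max, so T_S1890/T_S2950 = λ_S2950/λ_S1890 = 675/1420 = 0.4754.
Then L ∝ R²T⁴ gives L_S1890/L_S2950 = (16.0)² × (0.4754)⁴ = 256.0 × 0.05106 = 13.07.

13.1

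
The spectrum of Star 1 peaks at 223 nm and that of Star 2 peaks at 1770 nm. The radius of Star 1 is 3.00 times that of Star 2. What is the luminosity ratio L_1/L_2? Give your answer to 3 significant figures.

3.57×10^4

Wien's law gives T ∝ 1/λ_max, so T_1/T_2 = λ_2/λ_1 = 1770/223 = 7.937.
Then L ∝ R²T⁴ gives L_1/L_2 = (3.00)² × (7.937)⁴ = 9.000 × 3969 = 3.572×10^4.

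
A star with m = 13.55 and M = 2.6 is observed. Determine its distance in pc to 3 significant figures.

1.55×10^3 pc

m − M = 5 log₁₀(d/10 pc)
13.55 − (2.6) = 10.95 = 5 log₁₀(d/10)
d = 10 × 10^(10.95/5) = 10 × 10^2.190 = 1549 pc.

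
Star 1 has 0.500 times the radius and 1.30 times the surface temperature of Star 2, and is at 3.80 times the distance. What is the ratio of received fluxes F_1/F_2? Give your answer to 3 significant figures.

0.0494

L_1/L_2 = (R_1/R_2)²(T_1/T_2)⁴ = (0.500)² × (1.30)⁴ = 0.7140.
F_1/F_2 = (L_1/L_2)/(d_1/d_2)² = 0.7140 / (3.80)² = 0.04945.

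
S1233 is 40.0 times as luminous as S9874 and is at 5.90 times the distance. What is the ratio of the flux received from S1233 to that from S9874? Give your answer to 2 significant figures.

F = L/(4πd²), so F_S1233/F_S9874 = (L_S1233/L_S9874) / (d_S1233/d_S9874)²
= 40.0 / (5.90)² = 40.0 / 34.81 = 1.149.

1.1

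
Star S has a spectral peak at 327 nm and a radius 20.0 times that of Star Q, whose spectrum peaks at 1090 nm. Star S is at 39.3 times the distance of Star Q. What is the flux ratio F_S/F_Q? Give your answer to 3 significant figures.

32.0

Wien's law: T_S/T_Q = λ_Q/λ_S = 1090/327 = 3.333.
L_S/L_Q = (R_S/R_Q)²(T_S/T_Q)⁴ = (20.0)²(3.333)⁴ = 4.938×10^4.
F_S/F_Q = (L_S/L_Q)/(d_S/d_Q)² = 4.938×10^4/(39.3)² = 31.97.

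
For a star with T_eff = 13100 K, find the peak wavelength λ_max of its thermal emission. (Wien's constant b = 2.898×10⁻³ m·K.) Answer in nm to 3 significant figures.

221 nm

λ_max = b/T = 2.898×10⁻³ / 13100 = 2.21×10^-7 m = 221.2 nm.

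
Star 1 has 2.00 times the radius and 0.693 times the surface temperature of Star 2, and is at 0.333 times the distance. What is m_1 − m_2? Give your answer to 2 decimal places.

-2.30

L_1/L_2 = (2.00)²(0.693)⁴ = 0.9226.
F_1/F_2 = (L_1/L_2)/(d_1/d_2)² = 0.9226/0.1109 = 8.320.
m_1 − m_2 = −2.5 log₁₀(8.320) = -2.30.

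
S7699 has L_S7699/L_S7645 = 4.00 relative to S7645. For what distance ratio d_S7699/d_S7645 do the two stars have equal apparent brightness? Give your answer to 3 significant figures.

Equal flux requires L_S7699/d_S7699² = L_S7645/d_S7645², so d_S7699/d_S7645 = √(L_S7699/L_S7645)
= √(4.00) = 2.000.

2.00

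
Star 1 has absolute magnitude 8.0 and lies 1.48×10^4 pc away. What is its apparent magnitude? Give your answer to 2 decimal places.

23.85

m = M + 5 log₁₀(d/10 pc) = 8.0 + 5 log₁₀(1.48×10^4/10)
  = 8.0 + 5 × 3.170 = 8.0 + 15.85 = 23.85.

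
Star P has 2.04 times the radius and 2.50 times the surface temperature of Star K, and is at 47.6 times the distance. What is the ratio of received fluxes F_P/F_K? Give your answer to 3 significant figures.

L_P/L_K = (R_P/R_K)²(T_P/T_K)⁴ = (2.04)² × (2.50)⁴ = 162.6.
F_P/F_K = (L_P/L_K)/(d_P/d_K)² = 162.6 / (47.6)² = 0.07175.

0.0717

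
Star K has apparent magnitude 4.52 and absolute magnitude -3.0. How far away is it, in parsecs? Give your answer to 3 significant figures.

319 pc

m − M = 5 log₁₀(d/10 pc)
4.52 − (-3.0) = 7.52 = 5 log₁₀(d/10)
d = 10 × 10^(7.52/5) = 10 × 10^1.504 = 319.2 pc.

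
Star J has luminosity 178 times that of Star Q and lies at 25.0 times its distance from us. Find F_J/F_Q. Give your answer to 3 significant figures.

0.285

F = L/(4πd²), so F_J/F_Q = (L_J/L_Q) / (d_J/d_Q)²
= 178 / (25.0)² = 178 / 625.0 = 0.2848.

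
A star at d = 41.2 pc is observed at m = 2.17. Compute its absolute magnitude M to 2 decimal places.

M = m − 5 log₁₀(d/10 pc) = 2.17 − 5 log₁₀(41.2/10)
  = 2.17 − 5 × 0.615 = 2.17 − 3.07 = -0.90.

-0.90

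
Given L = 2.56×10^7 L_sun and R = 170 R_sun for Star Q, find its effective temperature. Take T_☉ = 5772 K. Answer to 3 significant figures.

3.15×10^4 K

T/T_☉ = (L/L_☉)^(1/4) / (R/R_☉)^(1/2)
T = 5772 × (2.56×10^7)^(1/4) / √(170) = 5772 × 71.13 / 13.04 = 3.149×10^4 K.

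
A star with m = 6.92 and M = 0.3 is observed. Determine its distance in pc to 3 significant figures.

211 pc

m − M = 5 log₁₀(d/10 pc)
6.92 − (0.3) = 6.62 = 5 log₁₀(d/10)
d = 10 × 10^(6.62/5) = 10 × 10^1.324 = 210.9 pc.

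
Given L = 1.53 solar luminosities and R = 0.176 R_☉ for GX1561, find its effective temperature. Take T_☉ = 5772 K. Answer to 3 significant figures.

1.53×10^4 K

T/T_☉ = (L/L_☉)^(1/4) / (R/R_☉)^(1/2)
T = 5772 × (1.53)^(1/4) / √(0.176) = 5772 × 1.112 / 0.4195 = 1.530×10^4 K.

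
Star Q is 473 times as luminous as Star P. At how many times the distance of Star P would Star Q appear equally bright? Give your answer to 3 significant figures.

21.7

Equal flux requires L_Q/d_Q² = L_P/d_P², so d_Q/d_P = √(L_Q/L_P)
= √(473) = 21.75.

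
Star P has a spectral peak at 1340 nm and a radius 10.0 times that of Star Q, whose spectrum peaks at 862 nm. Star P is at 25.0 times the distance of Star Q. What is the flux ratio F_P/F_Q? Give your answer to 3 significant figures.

Wien's law: T_P/T_Q = λ_Q/λ_P = 862/1340 = 0.6433.
L_P/L_Q = (R_P/R_Q)²(T_P/T_Q)⁴ = (10.0)²(0.6433)⁴ = 17.12.
F_P/F_Q = (L_P/L_Q)/(d_P/d_Q)² = 17.12/(25.0)² = 0.02740.

0.0274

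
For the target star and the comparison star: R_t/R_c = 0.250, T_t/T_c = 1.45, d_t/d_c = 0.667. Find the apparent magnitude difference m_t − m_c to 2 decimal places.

L_t/L_c = (0.250)²(1.45)⁴ = 0.2763.
F_t/F_c = (L_t/L_c)/(d_t/d_c)² = 0.2763/0.4449 = 0.6210.
m_t − m_c = −2.5 log₁₀(0.6210) = 0.52.

0.52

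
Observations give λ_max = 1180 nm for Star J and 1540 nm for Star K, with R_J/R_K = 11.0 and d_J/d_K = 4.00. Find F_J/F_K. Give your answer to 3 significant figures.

Wien's law: T_J/T_K = λ_K/λ_J = 1540/1180 = 1.305.
L_J/L_K = (R_J/R_K)²(T_J/T_K)⁴ = (11.0)²(1.305)⁴ = 351.0.
F_J/F_K = (L_J/L_K)/(d_J/d_K)² = 351.0/(4.00)² = 21.94.

21.9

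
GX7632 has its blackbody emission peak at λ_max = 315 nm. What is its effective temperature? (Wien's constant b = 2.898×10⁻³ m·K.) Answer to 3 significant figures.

T = b/λ_max = 2.898×10⁻³ / (315×10⁻⁹) = 9200 K.

9.20×10^3 K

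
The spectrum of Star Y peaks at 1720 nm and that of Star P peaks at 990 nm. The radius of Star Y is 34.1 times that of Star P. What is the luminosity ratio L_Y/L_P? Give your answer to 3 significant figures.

128

Wien's law gives T ∝ 1/λ_max, so T_Y/T_P = λ_P/λ_Y = 990/1720 = 0.5756.
Then L ∝ R²T⁴ gives L_Y/L_P = (34.1)² × (0.5756)⁴ = 1163 × 0.1098 = 127.6.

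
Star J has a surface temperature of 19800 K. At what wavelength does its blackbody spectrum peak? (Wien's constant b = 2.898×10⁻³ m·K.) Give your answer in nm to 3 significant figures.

146 nm

λ_max = b/T = 2.898×10⁻³ / 19800 = 1.46×10^-7 m = 146.4 nm.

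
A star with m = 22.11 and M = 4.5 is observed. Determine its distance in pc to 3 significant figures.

3.33×10^4 pc

m − M = 5 log₁₀(d/10 pc)
22.11 − (4.5) = 17.61 = 5 log₁₀(d/10)
d = 10 × 10^(17.61/5) = 10 × 10^3.522 = 3.327×10^4 pc.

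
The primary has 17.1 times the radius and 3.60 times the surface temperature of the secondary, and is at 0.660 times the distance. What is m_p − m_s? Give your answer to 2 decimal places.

L_p/L_s = (17.1)²(3.60)⁴ = 4.911×10^4.
F_p/F_s = (L_p/L_s)/(d_p/d_s)² = 4.911×10^4/0.4356 = 1.127×10^5.
m_p − m_s = −2.5 log₁₀(1.127×10^5) = -12.63.

-12.63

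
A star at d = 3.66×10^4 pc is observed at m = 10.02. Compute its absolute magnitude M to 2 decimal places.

M = m − 5 log₁₀(d/10 pc) = 10.02 − 5 log₁₀(3.66×10^4/10)
  = 10.02 − 5 × 3.563 = 10.02 − 17.82 = -7.80.

-7.80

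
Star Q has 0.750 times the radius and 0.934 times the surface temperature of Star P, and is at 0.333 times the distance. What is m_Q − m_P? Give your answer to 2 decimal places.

-1.47

L_Q/L_P = (0.750)²(0.934)⁴ = 0.4281.
F_Q/F_P = (L_Q/L_P)/(d_Q/d_P)² = 0.4281/0.1109 = 3.860.
m_Q − m_P = −2.5 log₁₀(3.860) = -1.47.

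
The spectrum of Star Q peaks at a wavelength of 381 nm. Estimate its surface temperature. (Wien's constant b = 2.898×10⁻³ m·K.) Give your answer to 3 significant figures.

T = b/λ_max = 2.898×10⁻³ / (381×10⁻⁹) = 7606 K.

7.61×10^3 K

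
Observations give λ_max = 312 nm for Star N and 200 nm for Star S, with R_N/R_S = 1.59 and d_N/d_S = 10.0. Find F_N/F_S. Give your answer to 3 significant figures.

0.00427

Wien's law: T_N/T_S = λ_S/λ_N = 200/312 = 0.6410.
L_N/L_S = (R_N/R_S)²(T_N/T_S)⁴ = (1.59)²(0.6410)⁴ = 0.4269.
F_N/F_S = (L_N/L_S)/(d_N/d_S)² = 0.4269/(10.0)² = 0.004269.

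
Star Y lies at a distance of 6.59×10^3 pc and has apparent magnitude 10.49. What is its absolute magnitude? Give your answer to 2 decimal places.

-3.60

M = m − 5 log₁₀(d/10 pc) = 10.49 − 5 log₁₀(6.59×10^3/10)
  = 10.49 − 5 × 2.819 = 10.49 − 14.09 = -3.60.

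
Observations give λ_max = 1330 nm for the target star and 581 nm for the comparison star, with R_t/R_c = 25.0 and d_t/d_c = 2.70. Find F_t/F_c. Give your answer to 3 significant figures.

3.12

Wien's law: T_t/T_c = λ_c/λ_t = 581/1330 = 0.4368.
L_t/L_c = (R_t/R_c)²(T_t/T_c)⁴ = (25.0)²(0.4368)⁴ = 22.76.
F_t/F_c = (L_t/L_c)/(d_t/d_c)² = 22.76/(2.70)² = 3.122.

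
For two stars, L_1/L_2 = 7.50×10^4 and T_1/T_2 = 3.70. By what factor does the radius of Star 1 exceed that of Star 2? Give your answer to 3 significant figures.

20.0

L ∝ R²T⁴ gives R ∝ √L / T², so
R_1/R_2 = √(7.50×10^4) / (3.70)² = 273.9 / 13.69 = 20.00.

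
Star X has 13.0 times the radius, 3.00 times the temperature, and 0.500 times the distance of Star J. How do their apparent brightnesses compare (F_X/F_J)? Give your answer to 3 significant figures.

5.48×10^4

L_X/L_J = (R_X/R_J)²(T_X/T_J)⁴ = (13.0)² × (3.00)⁴ = 1.369×10^4.
F_X/F_J = (L_X/L_J)/(d_X/d_J)² = 1.369×10^4 / (0.500)² = 5.476×10^4.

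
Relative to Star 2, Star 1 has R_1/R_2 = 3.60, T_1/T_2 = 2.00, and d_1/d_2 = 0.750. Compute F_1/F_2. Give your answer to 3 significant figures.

369

L_1/L_2 = (R_1/R_2)²(T_1/T_2)⁴ = (3.60)² × (2.00)⁴ = 207.4.
F_1/F_2 = (L_1/L_2)/(d_1/d_2)² = 207.4 / (0.750)² = 368.6.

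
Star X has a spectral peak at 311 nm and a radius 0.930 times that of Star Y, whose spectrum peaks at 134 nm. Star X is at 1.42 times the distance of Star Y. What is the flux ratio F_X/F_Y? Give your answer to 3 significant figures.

Wien's law: T_X/T_Y = λ_Y/λ_X = 134/311 = 0.4309.
L_X/L_Y = (R_X/R_Y)²(T_X/T_Y)⁴ = (0.930)²(0.4309)⁴ = 0.02981.
F_X/F_Y = (L_X/L_Y)/(d_X/d_Y)² = 0.02981/(1.42)² = 0.01478.

0.0148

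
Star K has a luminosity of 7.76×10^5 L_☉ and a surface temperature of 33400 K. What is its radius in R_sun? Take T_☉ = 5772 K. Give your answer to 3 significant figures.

R/R_☉ = √(L/L_☉) / (T/T_☉)² = √(7.76×10^5) / (5.787)²
       = 880.9 / 33.48 = 26.31.

26.3 R_sun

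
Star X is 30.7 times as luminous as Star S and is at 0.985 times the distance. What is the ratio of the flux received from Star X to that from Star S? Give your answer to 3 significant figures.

31.6

F = L/(4πd²), so F_X/F_S = (L_X/L_S) / (d_X/d_S)²
= 30.7 / (0.985)² = 30.7 / 0.9702 = 31.64.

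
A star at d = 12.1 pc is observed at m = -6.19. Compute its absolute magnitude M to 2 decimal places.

-6.60

M = m − 5 log₁₀(d/10 pc) = -6.19 − 5 log₁₀(12.1/10)
  = -6.19 − 5 × 0.083 = -6.19 − 0.41 = -6.60.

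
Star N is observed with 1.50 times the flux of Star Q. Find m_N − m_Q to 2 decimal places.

m_N − m_Q = −2.5 log₁₀(F_N/F_Q) = −2.5 log₁₀(1.50) = −2.5 × (0.176) = -0.440.

-0.44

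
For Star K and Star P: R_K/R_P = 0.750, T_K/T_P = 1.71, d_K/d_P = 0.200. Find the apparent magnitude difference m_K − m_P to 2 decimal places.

L_K/L_P = (0.750)²(1.71)⁴ = 4.810.
F_K/F_P = (L_K/L_P)/(d_K/d_P)² = 4.810/0.04000 = 120.2.
m_K − m_P = −2.5 log₁₀(120.2) = -5.20.

-5.20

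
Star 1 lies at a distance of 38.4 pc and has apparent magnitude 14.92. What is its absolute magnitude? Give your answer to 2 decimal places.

M = m − 5 log₁₀(d/10 pc) = 14.92 − 5 log₁₀(38.4/10)
  = 14.92 − 5 × 0.584 = 14.92 − 2.92 = 12.00.

12.00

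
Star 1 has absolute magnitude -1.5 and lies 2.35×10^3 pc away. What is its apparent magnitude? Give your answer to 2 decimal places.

m = M + 5 log₁₀(d/10 pc) = -1.5 + 5 log₁₀(2.35×10^3/10)
  = -1.5 + 5 × 2.371 = -1.5 + 11.86 = 10.36.

10.36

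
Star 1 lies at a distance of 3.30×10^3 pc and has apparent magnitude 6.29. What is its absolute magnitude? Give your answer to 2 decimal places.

M = m − 5 log₁₀(d/10 pc) = 6.29 − 5 log₁₀(3.30×10^3/10)
  = 6.29 − 5 × 2.519 = 6.29 − 12.59 = -6.30.

-6.30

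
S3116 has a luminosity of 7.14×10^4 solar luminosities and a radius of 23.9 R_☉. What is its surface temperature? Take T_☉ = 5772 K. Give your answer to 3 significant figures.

T/T_☉ = (L/L_☉)^(1/4) / (R/R_☉)^(1/2)
T = 5772 × (7.14×10^4)^(1/4) / √(23.9) = 5772 × 16.35 / 4.889 = 1.930×10^4 K.

1.93×10^4 K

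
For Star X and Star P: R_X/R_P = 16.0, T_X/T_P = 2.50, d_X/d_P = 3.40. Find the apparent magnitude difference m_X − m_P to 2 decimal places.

L_X/L_P = (16.0)²(2.50)⁴ = 1.000×10^4.
F_X/F_P = (L_X/L_P)/(d_X/d_P)² = 1.000×10^4/11.56 = 865.1.
m_X − m_P = −2.5 log₁₀(865.1) = -7.34.

-7.34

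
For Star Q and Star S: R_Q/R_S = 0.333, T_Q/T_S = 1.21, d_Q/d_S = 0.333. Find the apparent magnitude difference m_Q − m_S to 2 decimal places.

L_Q/L_S = (0.333)²(1.21)⁴ = 0.2377.
F_Q/F_S = (L_Q/L_S)/(d_Q/d_S)² = 0.2377/0.1109 = 2.144.
m_Q − m_S = −2.5 log₁₀(2.144) = -0.83.

-0.83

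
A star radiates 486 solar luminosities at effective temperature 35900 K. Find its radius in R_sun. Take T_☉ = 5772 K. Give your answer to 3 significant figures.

0.570 R_sun

R/R_☉ = √(L/L_☉) / (T/T_☉)² = √(486) / (6.220)²
       = 22.05 / 38.68 = 0.5699.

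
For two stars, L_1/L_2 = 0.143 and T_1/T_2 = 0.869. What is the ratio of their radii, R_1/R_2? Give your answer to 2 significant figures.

0.50

L ∝ R²T⁴ gives R ∝ √L / T², so
R_1/R_2 = √(0.143) / (0.869)² = 0.3782 / 0.7552 = 0.5008.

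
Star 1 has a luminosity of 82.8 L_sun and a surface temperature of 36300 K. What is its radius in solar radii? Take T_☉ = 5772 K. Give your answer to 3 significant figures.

0.230 solar radii

R/R_☉ = √(L/L_☉) / (T/T_☉)² = √(82.8) / (6.289)²
       = 9.099 / 39.55 = 0.2301.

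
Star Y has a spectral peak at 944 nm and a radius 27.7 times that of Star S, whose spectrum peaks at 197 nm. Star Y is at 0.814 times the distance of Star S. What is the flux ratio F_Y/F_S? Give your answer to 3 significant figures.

Wien's law: T_Y/T_S = λ_S/λ_Y = 197/944 = 0.2087.
L_Y/L_S = (R_Y/R_S)²(T_Y/T_S)⁴ = (27.7)²(0.2087)⁴ = 1.455.
F_Y/F_S = (L_Y/L_S)/(d_Y/d_S)² = 1.455/(0.814)² = 2.196.

2.20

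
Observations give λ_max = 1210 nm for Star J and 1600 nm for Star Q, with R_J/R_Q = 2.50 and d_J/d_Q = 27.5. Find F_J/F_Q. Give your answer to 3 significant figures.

0.0253

Wien's law: T_J/T_Q = λ_Q/λ_J = 1600/1210 = 1.322.
L_J/L_Q = (R_J/R_Q)²(T_J/T_Q)⁴ = (2.50)²(1.322)⁴ = 19.11.
F_J/F_Q = (L_J/L_Q)/(d_J/d_Q)² = 19.11/(27.5)² = 0.02527.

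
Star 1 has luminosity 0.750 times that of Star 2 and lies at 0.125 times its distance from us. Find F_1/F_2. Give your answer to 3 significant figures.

48.0

F = L/(4πd²), so F_1/F_2 = (L_1/L_2) / (d_1/d_2)²
= 0.750 / (0.125)² = 0.750 / 0.01562 = 48.00.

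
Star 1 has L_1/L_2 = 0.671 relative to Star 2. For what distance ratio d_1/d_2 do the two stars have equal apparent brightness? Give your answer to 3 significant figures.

Equal flux requires L_1/d_1² = L_2/d_2², so d_1/d_2 = √(L_1/L_2)
= √(0.671) = 0.8191.

0.819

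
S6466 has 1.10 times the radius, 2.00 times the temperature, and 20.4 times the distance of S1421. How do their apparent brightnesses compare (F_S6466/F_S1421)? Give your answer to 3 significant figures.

0.0465

L_S6466/L_S1421 = (R_S6466/R_S1421)²(T_S6466/T_S1421)⁴ = (1.10)² × (2.00)⁴ = 19.36.
F_S6466/F_S1421 = (L_S6466/L_S1421)/(d_S6466/d_S1421)² = 19.36 / (20.4)² = 0.04652.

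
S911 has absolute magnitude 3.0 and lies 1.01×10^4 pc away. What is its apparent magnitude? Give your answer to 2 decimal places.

18.02

m = M + 5 log₁₀(d/10 pc) = 3.0 + 5 log₁₀(1.01×10^4/10)
  = 3.0 + 5 × 3.004 = 3.0 + 15.02 = 18.02.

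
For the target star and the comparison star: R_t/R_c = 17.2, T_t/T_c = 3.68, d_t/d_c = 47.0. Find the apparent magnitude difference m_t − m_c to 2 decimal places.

-3.48

L_t/L_c = (17.2)²(3.68)⁴ = 5.426×10^4.
F_t/F_c = (L_t/L_c)/(d_t/d_c)² = 5.426×10^4/2209 = 24.56.
m_t − m_c = −2.5 log₁₀(24.56) = -3.48.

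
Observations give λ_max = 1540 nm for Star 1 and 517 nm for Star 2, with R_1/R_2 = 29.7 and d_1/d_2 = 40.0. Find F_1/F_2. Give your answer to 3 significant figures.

Wien's law: T_1/T_2 = λ_2/λ_1 = 517/1540 = 0.3357.
L_1/L_2 = (R_1/R_2)²(T_1/T_2)⁴ = (29.7)²(0.3357)⁴ = 11.20.
F_1/F_2 = (L_1/L_2)/(d_1/d_2)² = 11.20/(40.0)² = 0.007003.

0.00700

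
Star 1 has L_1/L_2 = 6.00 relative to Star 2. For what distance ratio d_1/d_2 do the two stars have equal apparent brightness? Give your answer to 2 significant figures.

Equal flux requires L_1/d_1² = L_2/d_2², so d_1/d_2 = √(L_1/L_2)
= √(6.00) = 2.449.

2.4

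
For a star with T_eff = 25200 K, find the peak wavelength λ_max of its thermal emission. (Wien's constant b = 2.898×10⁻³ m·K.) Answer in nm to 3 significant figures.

λ_max = b/T = 2.898×10⁻³ / 25200 = 1.15×10^-7 m = 115.0 nm.

115 nm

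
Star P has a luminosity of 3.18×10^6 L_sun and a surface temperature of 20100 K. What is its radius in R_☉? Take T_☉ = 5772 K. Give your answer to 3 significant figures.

R/R_☉ = √(L/L_☉) / (T/T_☉)² = √(3.18×10^6) / (3.482)²
       = 1783 / 12.13 = 147.1.

147 R_☉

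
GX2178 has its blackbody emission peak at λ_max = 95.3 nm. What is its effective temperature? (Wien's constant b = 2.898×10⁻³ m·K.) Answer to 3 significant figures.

T = b/λ_max = 2.898×10⁻³ / (95.3×10⁻⁹) = 3.041×10^4 K.

3.04×10^4 K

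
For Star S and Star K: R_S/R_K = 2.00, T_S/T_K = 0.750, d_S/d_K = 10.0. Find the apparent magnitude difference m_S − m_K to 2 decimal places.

L_S/L_K = (2.00)²(0.750)⁴ = 1.266.
F_S/F_K = (L_S/L_K)/(d_S/d_K)² = 1.266/100.0 = 0.01266.
m_S − m_K = −2.5 log₁₀(0.01266) = 4.74.

4.74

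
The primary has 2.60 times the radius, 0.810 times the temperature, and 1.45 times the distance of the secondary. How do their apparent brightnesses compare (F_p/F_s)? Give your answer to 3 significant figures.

L_p/L_s = (R_p/R_s)²(T_p/T_s)⁴ = (2.60)² × (0.810)⁴ = 2.910.
F_p/F_s = (L_p/L_s)/(d_p/d_s)² = 2.910 / (1.45)² = 1.384.

1.38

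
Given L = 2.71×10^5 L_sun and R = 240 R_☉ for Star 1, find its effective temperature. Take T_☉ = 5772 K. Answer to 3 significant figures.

T/T_☉ = (L/L_☉)^(1/4) / (R/R_☉)^(1/2)
T = 5772 × (2.71×10^5)^(1/4) / √(240) = 5772 × 22.82 / 15.49 = 8501 K.

8.50×10^3 K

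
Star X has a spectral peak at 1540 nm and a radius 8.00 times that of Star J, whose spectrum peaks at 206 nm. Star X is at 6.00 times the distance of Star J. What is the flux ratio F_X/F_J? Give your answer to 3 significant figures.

5.69×10^-4

Wien's law: T_X/T_J = λ_J/λ_X = 206/1540 = 0.1338.
L_X/L_J = (R_X/R_J)²(T_X/T_J)⁴ = (8.00)²(0.1338)⁴ = 0.02049.
F_X/F_J = (L_X/L_J)/(d_X/d_J)² = 0.02049/(6.00)² = 5.692×10^-4.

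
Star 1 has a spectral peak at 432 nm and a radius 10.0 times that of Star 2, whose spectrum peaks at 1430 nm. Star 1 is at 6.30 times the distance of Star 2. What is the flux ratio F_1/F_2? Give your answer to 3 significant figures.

Wien's law: T_1/T_2 = λ_2/λ_1 = 1430/432 = 3.310.
L_1/L_2 = (R_1/R_2)²(T_1/T_2)⁴ = (10.0)²(3.310)⁴ = 1.201×10^4.
F_1/F_2 = (L_1/L_2)/(d_1/d_2)² = 1.201×10^4/(6.30)² = 302.5.

303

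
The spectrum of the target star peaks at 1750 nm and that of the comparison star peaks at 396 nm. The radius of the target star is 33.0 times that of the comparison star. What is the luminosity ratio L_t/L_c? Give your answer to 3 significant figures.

2.86

Wien's law gives T ∝ 1/λ_max, so T_t/T_c = λ_c/λ_t = 396/1750 = 0.2263.
Then L ∝ R²T⁴ gives L_t/L_c = (33.0)² × (0.2263)⁴ = 1089 × 0.002622 = 2.855.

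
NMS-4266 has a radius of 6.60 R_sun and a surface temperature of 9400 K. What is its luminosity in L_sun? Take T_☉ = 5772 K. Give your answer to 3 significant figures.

L/L_☉ = (R/R_☉)² (T/T_☉)⁴ = (6.60)² × (9400/5772)⁴
       = 43.56 × (1.629)⁴ = 43.56 × 7.034 = 306.4.

306 L_sun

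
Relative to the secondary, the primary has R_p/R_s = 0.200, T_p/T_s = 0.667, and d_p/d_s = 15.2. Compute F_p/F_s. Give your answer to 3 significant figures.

L_p/L_s = (R_p/R_s)²(T_p/T_s)⁴ = (0.200)² × (0.667)⁴ = 0.007917.
F_p/F_s = (L_p/L_s)/(d_p/d_s)² = 0.007917 / (15.2)² = 3.427×10^-5.

3.43×10^-5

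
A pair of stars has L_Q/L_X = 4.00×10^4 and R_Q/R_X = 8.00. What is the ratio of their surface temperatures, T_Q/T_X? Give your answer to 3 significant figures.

5.00

L ∝ R²T⁴ gives T ∝ (L/R²)^(1/4), so
T_Q/T_X = (4.00×10^4 / 8.00²)^(1/4) = (625.0)^(1/4) = 5.000.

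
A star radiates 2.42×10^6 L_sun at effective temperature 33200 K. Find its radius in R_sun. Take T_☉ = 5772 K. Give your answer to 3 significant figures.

R/R_☉ = √(L/L_☉) / (T/T_☉)² = √(2.42×10^6) / (5.752)²
       = 1556 / 33.08 = 47.02.

47.0 R_sun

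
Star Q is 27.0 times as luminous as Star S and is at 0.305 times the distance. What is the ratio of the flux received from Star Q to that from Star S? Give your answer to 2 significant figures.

F = L/(4πd²), so F_Q/F_S = (L_Q/L_S) / (d_Q/d_S)²
= 27.0 / (0.305)² = 27.0 / 0.09302 = 290.2.

2.9×10^2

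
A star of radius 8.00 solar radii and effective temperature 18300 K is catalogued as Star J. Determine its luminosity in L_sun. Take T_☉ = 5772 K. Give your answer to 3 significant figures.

L/L_☉ = (R/R_☉)² (T/T_☉)⁴ = (8.00)² × (18300/5772)⁴
       = 64.00 × (3.170)⁴ = 64.00 × 101.0 = 6467.

6.47×10^3 L_sun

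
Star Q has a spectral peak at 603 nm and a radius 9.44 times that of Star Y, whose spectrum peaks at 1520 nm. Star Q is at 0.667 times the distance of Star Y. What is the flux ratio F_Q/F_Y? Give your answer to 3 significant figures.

8.09×10^3

Wien's law: T_Q/T_Y = λ_Y/λ_Q = 1520/603 = 2.521.
L_Q/L_Y = (R_Q/R_Y)²(T_Q/T_Y)⁴ = (9.44)²(2.521)⁴ = 3598.
F_Q/F_Y = (L_Q/L_Y)/(d_Q/d_Y)² = 3598/(0.667)² = 8087.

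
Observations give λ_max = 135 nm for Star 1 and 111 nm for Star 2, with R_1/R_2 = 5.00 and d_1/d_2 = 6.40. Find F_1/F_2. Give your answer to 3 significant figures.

Wien's law: T_1/T_2 = λ_2/λ_1 = 111/135 = 0.8222.
L_1/L_2 = (R_1/R_2)²(T_1/T_2)⁴ = (5.00)²(0.8222)⁴ = 11.43.
F_1/F_2 = (L_1/L_2)/(d_1/d_2)² = 11.43/(6.40)² = 0.2790.

0.279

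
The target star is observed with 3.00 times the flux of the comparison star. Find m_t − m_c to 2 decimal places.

m_t − m_c = −2.5 log₁₀(F_t/F_c) = −2.5 log₁₀(3.00) = −2.5 × (0.477) = -1.193.

-1.19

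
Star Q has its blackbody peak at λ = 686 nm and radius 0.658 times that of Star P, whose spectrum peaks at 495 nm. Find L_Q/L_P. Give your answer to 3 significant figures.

0.117

Wien's law gives T ∝ 1/λ_max, so T_Q/T_P = λ_P/λ_Q = 495/686 = 0.7216.
Then L ∝ R²T⁴ gives L_Q/L_P = (0.658)² × (0.7216)⁴ = 0.4330 × 0.2711 = 0.1174.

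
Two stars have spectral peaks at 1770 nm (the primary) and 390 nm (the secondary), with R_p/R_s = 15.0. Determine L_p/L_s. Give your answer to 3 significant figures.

Wien's law gives T ∝ 1/λ_max, so T_p/T_s = λ_s/λ_p = 390/1770 = 0.2203.
Then L ∝ R²T⁴ gives L_p/L_s = (15.0)² × (0.2203)⁴ = 225.0 × 0.002357 = 0.5303.

0.530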